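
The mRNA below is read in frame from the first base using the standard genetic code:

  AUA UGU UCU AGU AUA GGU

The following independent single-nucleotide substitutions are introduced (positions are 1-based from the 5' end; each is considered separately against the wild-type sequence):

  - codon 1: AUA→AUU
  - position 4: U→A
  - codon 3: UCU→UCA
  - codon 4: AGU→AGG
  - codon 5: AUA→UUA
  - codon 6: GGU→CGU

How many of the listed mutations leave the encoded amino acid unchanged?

2

Codon 1: AUA (Ile) → AUU (Ile) — synonymous.
Codon 2: UGU (Cys) → AGU (Ser) — missense.
Codon 3: UCU (Ser) → UCA (Ser) — synonymous.
Codon 4: AGU (Ser) → AGG (Arg) — missense.
Codon 5: AUA (Ile) → UUA (Leu) — missense.
Codon 6: GGU (Gly) → CGU (Arg) — missense.
Synonymous: 2 of 6.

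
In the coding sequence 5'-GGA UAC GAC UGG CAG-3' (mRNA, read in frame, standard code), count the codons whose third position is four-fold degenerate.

Codon 1 GGA (Gly): third position 4-fold.
Codon 2 UAC (Tyr): third position 2-fold.
Codon 3 GAC (Asp): third position 2-fold.
Codon 4 UGG (Trp): third position 1-fold.
Codon 5 CAG (Gln): third position 2-fold.
Four-fold degenerate third positions: 1.

1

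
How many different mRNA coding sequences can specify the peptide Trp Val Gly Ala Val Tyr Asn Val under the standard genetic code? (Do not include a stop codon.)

4096

Trp: 1 codon.
Val: 4 codons.
Gly: 4 codons.
Ala: 4 codons.
Val: 4 codons.
Tyr: 2 codons.
Asn: 2 codons.
Val: 4 codons.
1 × 4 × 4 × 4 × 4 × 2 × 2 × 4 = 4096.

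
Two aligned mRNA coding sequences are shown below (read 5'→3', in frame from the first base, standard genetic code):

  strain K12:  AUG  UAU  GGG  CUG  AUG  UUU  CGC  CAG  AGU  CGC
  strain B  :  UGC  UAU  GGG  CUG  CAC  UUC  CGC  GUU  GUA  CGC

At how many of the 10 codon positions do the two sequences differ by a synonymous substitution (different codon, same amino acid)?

1

Codon 1: AUG Met / UGC Cys — nonsynonymous.
Codon 2: UAU Tyr / UAU Tyr — identical.
Codon 3: GGG Gly / GGG Gly — identical.
Codon 4: CUG Leu / CUG Leu — identical.
Codon 5: AUG Met / CAC His — nonsynonymous.
Codon 6: UUU Phe / UUC Phe — synonymous.
Codon 7: CGC Arg / CGC Arg — identical.
Codon 8: CAG Gln / GUU Val — nonsynonymous.
Codon 9: AGU Ser / GUA Val — nonsynonymous.
Codon 10: CGC Arg / CGC Arg — identical.
Synonymous differences: 1.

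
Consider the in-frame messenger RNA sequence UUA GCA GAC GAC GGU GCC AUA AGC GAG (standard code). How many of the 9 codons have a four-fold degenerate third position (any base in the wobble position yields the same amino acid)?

3

Codon 1 UUA (Leu): third position 2-fold.
Codon 2 GCA (Ala): third position 4-fold.
Codon 3 GAC (Asp): third position 2-fold.
Codon 4 GAC (Asp): third position 2-fold.
Codon 5 GGU (Gly): third position 4-fold.
Codon 6 GCC (Ala): third position 4-fold.
Codon 7 AUA (Ile): third position 3-fold.
Codon 8 AGC (Ser): third position 2-fold.
Codon 9 GAG (Glu): third position 2-fold.
Four-fold degenerate third positions: 3.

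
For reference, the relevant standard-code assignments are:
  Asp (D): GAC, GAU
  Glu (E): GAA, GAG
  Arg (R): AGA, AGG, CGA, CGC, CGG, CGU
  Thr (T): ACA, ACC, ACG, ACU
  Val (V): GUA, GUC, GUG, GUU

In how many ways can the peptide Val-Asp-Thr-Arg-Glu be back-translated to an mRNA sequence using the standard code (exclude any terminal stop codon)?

Val: 4 codons.
Asp: 2 codons.
Thr: 4 codons.
Arg: 6 codons.
Glu: 2 codons.
4 × 2 × 4 × 6 × 2 = 384.

384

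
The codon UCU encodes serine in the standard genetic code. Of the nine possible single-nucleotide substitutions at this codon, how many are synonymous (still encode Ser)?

3

Position 1: none → 0 synonymous.
Position 2: none → 0 synonymous.
Position 3: UCC, UCA, UCG → 3 synonymous.
Total: 0 + 0 + 3 = 3.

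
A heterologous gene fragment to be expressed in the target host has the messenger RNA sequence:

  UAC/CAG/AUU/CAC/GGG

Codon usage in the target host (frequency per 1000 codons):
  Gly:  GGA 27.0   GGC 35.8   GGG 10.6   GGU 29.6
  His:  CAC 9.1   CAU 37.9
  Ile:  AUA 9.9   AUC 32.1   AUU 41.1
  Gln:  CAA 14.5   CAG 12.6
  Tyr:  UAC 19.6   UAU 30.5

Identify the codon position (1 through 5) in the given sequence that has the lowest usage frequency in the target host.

Codon 1 UAC (Tyr): 19.6 per 1000.
Codon 2 CAG (Gln): 12.6 per 1000.
Codon 3 AUU (Ile): 41.1 per 1000.
Codon 4 CAC (His): 9.1 per 1000.
Codon 5 GGG (Gly): 10.6 per 1000.
Lowest frequency is 9.1 at codon 4.

4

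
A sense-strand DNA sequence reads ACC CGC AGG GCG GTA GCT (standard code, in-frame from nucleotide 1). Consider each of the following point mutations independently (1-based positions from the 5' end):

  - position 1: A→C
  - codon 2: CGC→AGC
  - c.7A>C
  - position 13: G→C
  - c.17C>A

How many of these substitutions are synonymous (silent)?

1

Codon 1: ACC (Thr) → CCC (Pro) — missense.
Codon 2: CGC (Arg) → AGC (Ser) — missense.
Codon 3: AGG (Arg) → CGG (Arg) — synonymous.
Codon 5: GTA (Val) → CTA (Leu) — missense.
Codon 6: GCT (Ala) → GAT (Asp) — missense.
Synonymous: 1 of 5.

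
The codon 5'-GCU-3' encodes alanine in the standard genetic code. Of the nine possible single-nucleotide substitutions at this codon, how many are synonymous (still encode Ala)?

Position 1: none → 0 synonymous.
Position 2: none → 0 synonymous.
Position 3: GCC, GCA, GCG → 3 synonymous.
Total: 0 + 0 + 3 = 3.

3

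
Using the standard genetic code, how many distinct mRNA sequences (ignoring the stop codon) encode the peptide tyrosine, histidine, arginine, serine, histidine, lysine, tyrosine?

Tyr: 2 codons.
His: 2 codons.
Arg: 6 codons.
Ser: 6 codons.
His: 2 codons.
Lys: 2 codons.
Tyr: 2 codons.
2 × 2 × 6 × 6 × 2 × 2 × 2 = 1152.

1152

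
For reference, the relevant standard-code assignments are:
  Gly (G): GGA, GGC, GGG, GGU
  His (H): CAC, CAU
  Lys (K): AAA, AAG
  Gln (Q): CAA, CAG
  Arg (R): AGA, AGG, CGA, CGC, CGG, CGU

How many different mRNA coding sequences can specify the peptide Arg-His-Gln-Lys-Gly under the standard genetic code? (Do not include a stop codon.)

192

Arg: 6 codons.
His: 2 codons.
Gln: 2 codons.
Lys: 2 codons.
Gly: 4 codons.
6 × 2 × 2 × 2 × 4 = 192.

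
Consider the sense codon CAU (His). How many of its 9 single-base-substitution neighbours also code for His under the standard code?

1

Position 1: none → 0 synonymous.
Position 2: none → 0 synonymous.
Position 3: CAC → 1 synonymous.
Total: 0 + 0 + 1 = 1.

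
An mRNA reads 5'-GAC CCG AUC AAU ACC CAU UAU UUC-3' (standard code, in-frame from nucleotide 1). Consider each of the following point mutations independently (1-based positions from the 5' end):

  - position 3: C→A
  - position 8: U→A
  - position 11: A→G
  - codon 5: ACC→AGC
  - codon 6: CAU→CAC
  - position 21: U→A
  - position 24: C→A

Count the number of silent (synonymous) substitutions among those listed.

Codon 1: GAC (Asp) → GAA (Glu) — missense.
Codon 3: AUC (Ile) → AAC (Asn) — missense.
Codon 4: AAU (Asn) → AGU (Ser) — missense.
Codon 5: ACC (Thr) → AGC (Ser) — missense.
Codon 6: CAU (His) → CAC (His) — synonymous.
Codon 7: UAU (Tyr) → UAA (Stop) — nonsense.
Codon 8: UUC (Phe) → UUA (Leu) — missense.
Synonymous: 1 of 7.

1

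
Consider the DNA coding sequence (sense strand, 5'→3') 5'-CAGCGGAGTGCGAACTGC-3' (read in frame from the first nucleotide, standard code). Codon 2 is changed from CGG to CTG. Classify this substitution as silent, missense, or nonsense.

Position 5 falls in codon 2: CGG → Arg.
After the substitution the codon is CTG → Leu.
Arg ≠ Leu, so this is a missense mutation.

missense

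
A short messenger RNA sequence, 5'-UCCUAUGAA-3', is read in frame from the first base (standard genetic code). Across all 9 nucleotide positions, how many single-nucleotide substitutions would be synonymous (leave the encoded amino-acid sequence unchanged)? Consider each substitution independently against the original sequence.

Codon 1 (UCC, Ser): 3 synonymous substitutions.
Codon 2 (UAU, Tyr): 1 synonymous substitution.
Codon 3 (GAA, Glu): 1 synonymous substitution.
Total: 3 + 1 + 1 = 5.

5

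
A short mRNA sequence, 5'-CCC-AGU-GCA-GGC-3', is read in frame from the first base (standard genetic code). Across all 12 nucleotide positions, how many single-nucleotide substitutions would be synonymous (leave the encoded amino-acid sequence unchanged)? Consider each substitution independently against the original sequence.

Codon 1 (CCC, Pro): 3 synonymous substitutions.
Codon 2 (AGU, Ser): 1 synonymous substitution.
Codon 3 (GCA, Ala): 3 synonymous substitutions.
Codon 4 (GGC, Gly): 3 synonymous substitutions.
Total: 3 + 1 + 3 + 3 = 10.

10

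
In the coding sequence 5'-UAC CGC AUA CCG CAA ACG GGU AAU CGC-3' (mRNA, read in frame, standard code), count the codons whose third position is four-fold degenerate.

5

Codon 1 UAC (Tyr): third position 2-fold.
Codon 2 CGC (Arg): third position 4-fold.
Codon 3 AUA (Ile): third position 3-fold.
Codon 4 CCG (Pro): third position 4-fold.
Codon 5 CAA (Gln): third position 2-fold.
Codon 6 ACG (Thr): third position 4-fold.
Codon 7 GGU (Gly): third position 4-fold.
Codon 8 AAU (Asn): third position 2-fold.
Codon 9 CGC (Arg): third position 4-fold.
Four-fold degenerate third positions: 5.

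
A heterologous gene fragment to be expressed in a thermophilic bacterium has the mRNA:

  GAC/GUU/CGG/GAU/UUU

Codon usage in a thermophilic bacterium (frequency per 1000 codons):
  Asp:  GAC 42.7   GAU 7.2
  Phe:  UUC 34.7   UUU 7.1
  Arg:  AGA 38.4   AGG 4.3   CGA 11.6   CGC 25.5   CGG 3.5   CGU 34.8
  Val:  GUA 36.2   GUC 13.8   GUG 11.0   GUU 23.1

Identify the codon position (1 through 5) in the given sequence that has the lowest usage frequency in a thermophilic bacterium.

Codon 1 GAC (Asp): 42.7 per 1000.
Codon 2 GUU (Val): 23.1 per 1000.
Codon 3 CGG (Arg): 3.5 per 1000.
Codon 4 GAU (Asp): 7.2 per 1000.
Codon 5 UUU (Phe): 7.1 per 1000.
Lowest frequency is 3.5 at codon 3.

3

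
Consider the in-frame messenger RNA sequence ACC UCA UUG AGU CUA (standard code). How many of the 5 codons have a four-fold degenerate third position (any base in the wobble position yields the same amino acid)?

3

Codon 1 ACC (Thr): third position 4-fold.
Codon 2 UCA (Ser): third position 4-fold.
Codon 3 UUG (Leu): third position 2-fold.
Codon 4 AGU (Ser): third position 2-fold.
Codon 5 CUA (Leu): third position 4-fold.
Four-fold degenerate third positions: 3.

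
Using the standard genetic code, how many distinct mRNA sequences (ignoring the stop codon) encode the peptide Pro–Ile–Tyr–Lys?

48

Pro: 4 codons.
Ile: 3 codons.
Tyr: 2 codons.
Lys: 2 codons.
4 × 3 × 2 × 2 = 48.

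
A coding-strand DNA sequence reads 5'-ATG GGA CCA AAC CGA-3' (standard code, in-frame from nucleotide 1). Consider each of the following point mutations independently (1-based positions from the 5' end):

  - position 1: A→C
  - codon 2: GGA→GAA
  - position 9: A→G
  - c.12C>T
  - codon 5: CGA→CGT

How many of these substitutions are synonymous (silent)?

3

Codon 1: ATG (Met) → CTG (Leu) — missense.
Codon 2: GGA (Gly) → GAA (Glu) — missense.
Codon 3: CCA (Pro) → CCG (Pro) — synonymous.
Codon 4: AAC (Asn) → AAT (Asn) — synonymous.
Codon 5: CGA (Arg) → CGT (Arg) — synonymous.
Synonymous: 3 of 5.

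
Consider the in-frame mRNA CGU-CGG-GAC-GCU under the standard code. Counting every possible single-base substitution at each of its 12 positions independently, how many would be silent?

11

Codon 1 (CGU, Arg): 3 synonymous substitutions.
Codon 2 (CGG, Arg): 4 synonymous substitutions.
Codon 3 (GAC, Asp): 1 synonymous substitution.
Codon 4 (GCU, Ala): 3 synonymous substitutions.
Total: 3 + 4 + 1 + 3 = 11.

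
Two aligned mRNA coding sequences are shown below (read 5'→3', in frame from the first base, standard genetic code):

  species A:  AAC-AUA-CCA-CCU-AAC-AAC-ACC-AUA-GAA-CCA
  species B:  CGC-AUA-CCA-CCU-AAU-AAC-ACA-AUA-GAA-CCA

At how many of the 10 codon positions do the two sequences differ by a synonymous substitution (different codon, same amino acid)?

Codon 1: AAC Asn / CGC Arg — nonsynonymous.
Codon 2: AUA Ile / AUA Ile — identical.
Codon 3: CCA Pro / CCA Pro — identical.
Codon 4: CCU Pro / CCU Pro — identical.
Codon 5: AAC Asn / AAU Asn — synonymous.
Codon 6: AAC Asn / AAC Asn — identical.
Codon 7: ACC Thr / ACA Thr — synonymous.
Codon 8: AUA Ile / AUA Ile — identical.
Codon 9: GAA Glu / GAA Glu — identical.
Codon 10: CCA Pro / CCA Pro — identical.
Synonymous differences: 2.

2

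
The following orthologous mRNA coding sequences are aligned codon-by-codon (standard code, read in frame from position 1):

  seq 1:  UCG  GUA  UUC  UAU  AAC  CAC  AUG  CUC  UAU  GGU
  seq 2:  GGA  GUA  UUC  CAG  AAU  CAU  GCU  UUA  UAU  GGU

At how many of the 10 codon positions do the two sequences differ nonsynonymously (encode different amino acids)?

3

Codon 1: UCG Ser / GGA Gly — nonsynonymous.
Codon 2: GUA Val / GUA Val — identical.
Codon 3: UUC Phe / UUC Phe — identical.
Codon 4: UAU Tyr / CAG Gln — nonsynonymous.
Codon 5: AAC Asn / AAU Asn — synonymous.
Codon 6: CAC His / CAU His — synonymous.
Codon 7: AUG Met / GCU Ala — nonsynonymous.
Codon 8: CUC Leu / UUA Leu — synonymous.
Codon 9: UAU Tyr / UAU Tyr — identical.
Codon 10: GGU Gly / GGU Gly — identical.
Nonsynonymous differences: 3.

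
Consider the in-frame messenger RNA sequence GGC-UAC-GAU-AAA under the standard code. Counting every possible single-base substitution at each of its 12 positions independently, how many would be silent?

6

Codon 1 (GGC, Gly): 3 synonymous substitutions.
Codon 2 (UAC, Tyr): 1 synonymous substitution.
Codon 3 (GAU, Asp): 1 synonymous substitution.
Codon 4 (AAA, Lys): 1 synonymous substitution.
Total: 3 + 1 + 1 + 1 = 6.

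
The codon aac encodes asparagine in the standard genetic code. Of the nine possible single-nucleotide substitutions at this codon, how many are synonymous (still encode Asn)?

Position 1: none → 0 synonymous.
Position 2: none → 0 synonymous.
Position 3: AAT → 1 synonymous.
Total: 0 + 0 + 1 = 1.

1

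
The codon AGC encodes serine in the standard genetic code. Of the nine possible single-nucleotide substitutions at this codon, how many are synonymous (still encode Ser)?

1

Position 1: none → 0 synonymous.
Position 2: none → 0 synonymous.
Position 3: AGT → 1 synonymous.
Total: 0 + 0 + 1 = 1.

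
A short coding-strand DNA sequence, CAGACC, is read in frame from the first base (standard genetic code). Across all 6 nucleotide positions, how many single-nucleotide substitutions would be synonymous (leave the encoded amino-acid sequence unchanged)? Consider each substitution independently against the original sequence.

Codon 1 (CAG, Gln): 1 synonymous substitution.
Codon 2 (ACC, Thr): 3 synonymous substitutions.
Total: 1 + 3 = 4.

4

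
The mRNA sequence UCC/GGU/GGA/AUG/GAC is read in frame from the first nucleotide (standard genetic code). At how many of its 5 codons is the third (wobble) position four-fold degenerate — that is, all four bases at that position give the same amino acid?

3

Codon 1 UCC (Ser): third position 4-fold.
Codon 2 GGU (Gly): third position 4-fold.
Codon 3 GGA (Gly): third position 4-fold.
Codon 4 AUG (Met): third position 1-fold.
Codon 5 GAC (Asp): third position 2-fold.
Four-fold degenerate third positions: 3.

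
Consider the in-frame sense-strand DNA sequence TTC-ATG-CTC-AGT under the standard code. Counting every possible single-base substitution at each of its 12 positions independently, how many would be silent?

5

Codon 1 (TTC, Phe): 1 synonymous substitution.
Codon 2 (ATG, Met): 0 synonymous substitutions.
Codon 3 (CTC, Leu): 3 synonymous substitutions.
Codon 4 (AGT, Ser): 1 synonymous substitution.
Total: 1 + 0 + 3 + 1 = 5.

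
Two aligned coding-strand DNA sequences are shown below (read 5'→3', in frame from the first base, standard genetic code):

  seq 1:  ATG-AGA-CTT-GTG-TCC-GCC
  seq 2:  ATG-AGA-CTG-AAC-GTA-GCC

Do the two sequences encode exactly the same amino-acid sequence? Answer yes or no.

Codon 1: ATG Met / ATG Met — identical.
Codon 2: AGA Arg / AGA Arg — identical.
Codon 3: CTT Leu / CTG Leu — synonymous.
Codon 4: GTG Val / AAC Asn — nonsynonymous.
Codon 5: TCC Ser / GTA Val — nonsynonymous.
Codon 6: GCC Ala / GCC Ala — identical.
Nonsynonymous differences: 2 → different protein.

no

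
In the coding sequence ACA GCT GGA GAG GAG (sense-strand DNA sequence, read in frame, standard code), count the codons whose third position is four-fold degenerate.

Codon 1 ACA (Thr): third position 4-fold.
Codon 2 GCT (Ala): third position 4-fold.
Codon 3 GGA (Gly): third position 4-fold.
Codon 4 GAG (Glu): third position 2-fold.
Codon 5 GAG (Glu): third position 2-fold.
Four-fold degenerate third positions: 3.

3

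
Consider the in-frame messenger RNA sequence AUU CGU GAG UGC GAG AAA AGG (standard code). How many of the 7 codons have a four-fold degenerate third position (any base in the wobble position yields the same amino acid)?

Codon 1 AUU (Ile): third position 3-fold.
Codon 2 CGU (Arg): third position 4-fold.
Codon 3 GAG (Glu): third position 2-fold.
Codon 4 UGC (Cys): third position 2-fold.
Codon 5 GAG (Glu): third position 2-fold.
Codon 6 AAA (Lys): third position 2-fold.
Codon 7 AGG (Arg): third position 2-fold.
Four-fold degenerate third positions: 1.

1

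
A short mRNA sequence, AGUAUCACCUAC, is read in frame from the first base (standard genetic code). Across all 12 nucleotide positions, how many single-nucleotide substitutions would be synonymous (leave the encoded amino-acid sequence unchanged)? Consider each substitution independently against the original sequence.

Codon 1 (AGU, Ser): 1 synonymous substitution.
Codon 2 (AUC, Ile): 2 synonymous substitutions.
Codon 3 (ACC, Thr): 3 synonymous substitutions.
Codon 4 (UAC, Tyr): 1 synonymous substitution.
Total: 1 + 2 + 3 + 1 = 7.

7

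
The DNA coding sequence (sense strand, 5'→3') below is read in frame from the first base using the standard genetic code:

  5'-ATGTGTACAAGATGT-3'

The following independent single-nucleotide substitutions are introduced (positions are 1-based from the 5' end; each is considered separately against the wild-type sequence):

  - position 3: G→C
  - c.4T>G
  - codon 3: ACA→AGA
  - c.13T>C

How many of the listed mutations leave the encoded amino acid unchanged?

0

Codon 1: ATG (Met) → ATC (Ile) — missense.
Codon 2: TGT (Cys) → GGT (Gly) — missense.
Codon 3: ACA (Thr) → AGA (Arg) — missense.
Codon 5: TGT (Cys) → CGT (Arg) — missense.
Synonymous: 0 of 4.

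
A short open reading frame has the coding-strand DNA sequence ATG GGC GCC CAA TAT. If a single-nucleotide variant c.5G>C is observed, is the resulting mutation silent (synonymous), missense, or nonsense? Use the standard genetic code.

Position 5 falls in codon 2: GGC → Gly.
After the substitution the codon is GCC → Ala.
Gly ≠ Ala, so this is a missense mutation.

missense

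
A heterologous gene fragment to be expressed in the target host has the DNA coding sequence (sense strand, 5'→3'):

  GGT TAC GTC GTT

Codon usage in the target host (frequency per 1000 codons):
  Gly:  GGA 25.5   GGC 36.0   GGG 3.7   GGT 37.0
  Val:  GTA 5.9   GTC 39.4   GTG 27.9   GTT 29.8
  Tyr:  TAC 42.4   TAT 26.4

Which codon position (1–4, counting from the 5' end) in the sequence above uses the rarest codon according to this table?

4

Codon 1 GGT (Gly): 37.0 per 1000.
Codon 2 TAC (Tyr): 42.4 per 1000.
Codon 3 GTC (Val): 39.4 per 1000.
Codon 4 GTT (Val): 29.8 per 1000.
Lowest frequency is 29.8 at codon 4.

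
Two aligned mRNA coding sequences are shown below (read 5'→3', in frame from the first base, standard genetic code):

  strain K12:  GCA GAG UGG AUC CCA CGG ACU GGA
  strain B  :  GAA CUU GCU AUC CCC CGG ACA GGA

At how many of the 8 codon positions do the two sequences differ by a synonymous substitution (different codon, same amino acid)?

Codon 1: GCA Ala / GAA Glu — nonsynonymous.
Codon 2: GAG Glu / CUU Leu — nonsynonymous.
Codon 3: UGG Trp / GCU Ala — nonsynonymous.
Codon 4: AUC Ile / AUC Ile — identical.
Codon 5: CCA Pro / CCC Pro — synonymous.
Codon 6: CGG Arg / CGG Arg — identical.
Codon 7: ACU Thr / ACA Thr — synonymous.
Codon 8: GGA Gly / GGA Gly — identical.
Synonymous differences: 2.

2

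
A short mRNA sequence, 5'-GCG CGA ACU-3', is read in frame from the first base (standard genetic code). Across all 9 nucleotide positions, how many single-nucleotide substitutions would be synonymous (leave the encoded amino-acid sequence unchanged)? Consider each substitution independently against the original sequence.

10

Codon 1 (GCG, Ala): 3 synonymous substitutions.
Codon 2 (CGA, Arg): 4 synonymous substitutions.
Codon 3 (ACU, Thr): 3 synonymous substitutions.
Total: 3 + 4 + 3 = 10.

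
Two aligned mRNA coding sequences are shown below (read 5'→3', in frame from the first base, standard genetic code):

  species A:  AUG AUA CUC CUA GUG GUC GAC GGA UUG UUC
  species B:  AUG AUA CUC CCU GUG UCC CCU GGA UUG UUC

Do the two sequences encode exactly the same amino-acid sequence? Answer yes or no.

Codon 1: AUG Met / AUG Met — identical.
Codon 2: AUA Ile / AUA Ile — identical.
Codon 3: CUC Leu / CUC Leu — identical.
Codon 4: CUA Leu / CCU Pro — nonsynonymous.
Codon 5: GUG Val / GUG Val — identical.
Codon 6: GUC Val / UCC Ser — nonsynonymous.
Codon 7: GAC Asp / CCU Pro — nonsynonymous.
Codon 8: GGA Gly / GGA Gly — identical.
Codon 9: UUG Leu / UUG Leu — identical.
Codon 10: UUC Phe / UUC Phe — identical.
Nonsynonymous differences: 3 → different protein.

no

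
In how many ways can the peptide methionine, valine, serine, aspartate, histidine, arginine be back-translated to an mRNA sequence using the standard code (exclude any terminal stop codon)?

Met: 1 codon.
Val: 4 codons.
Ser: 6 codons.
Asp: 2 codons.
His: 2 codons.
Arg: 6 codons.
1 × 4 × 6 × 2 × 2 × 6 = 576.

576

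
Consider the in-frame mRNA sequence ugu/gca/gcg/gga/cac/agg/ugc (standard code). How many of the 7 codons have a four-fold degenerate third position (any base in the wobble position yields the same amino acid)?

3

Codon 1 UGU (Cys): third position 2-fold.
Codon 2 GCA (Ala): third position 4-fold.
Codon 3 GCG (Ala): third position 4-fold.
Codon 4 GGA (Gly): third position 4-fold.
Codon 5 CAC (His): third position 2-fold.
Codon 6 AGG (Arg): third position 2-fold.
Codon 7 UGC (Cys): third position 2-fold.
Four-fold degenerate third positions: 3.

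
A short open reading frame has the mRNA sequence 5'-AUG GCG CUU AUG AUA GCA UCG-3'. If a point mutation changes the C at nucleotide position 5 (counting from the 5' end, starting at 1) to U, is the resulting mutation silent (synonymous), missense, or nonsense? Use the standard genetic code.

missense

Position 5 falls in codon 2: GCG → Ala.
After the substitution the codon is GUG → Val.
Ala ≠ Val, so this is a missense mutation.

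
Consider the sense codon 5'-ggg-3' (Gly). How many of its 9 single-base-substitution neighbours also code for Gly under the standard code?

Position 1: none → 0 synonymous.
Position 2: none → 0 synonymous.
Position 3: GGT, GGC, GGA → 3 synonymous.
Total: 0 + 0 + 3 = 3.

3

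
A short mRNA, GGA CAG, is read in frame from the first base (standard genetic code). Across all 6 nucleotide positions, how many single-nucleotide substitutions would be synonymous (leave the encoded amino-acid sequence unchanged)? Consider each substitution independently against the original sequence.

4

Codon 1 (GGA, Gly): 3 synonymous substitutions.
Codon 2 (CAG, Gln): 1 synonymous substitution.
Total: 3 + 1 = 4.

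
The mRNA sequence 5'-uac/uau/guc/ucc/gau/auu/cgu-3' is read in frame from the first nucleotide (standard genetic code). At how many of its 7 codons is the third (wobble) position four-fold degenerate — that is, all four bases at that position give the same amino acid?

3

Codon 1 UAC (Tyr): third position 2-fold.
Codon 2 UAU (Tyr): third position 2-fold.
Codon 3 GUC (Val): third position 4-fold.
Codon 4 UCC (Ser): third position 4-fold.
Codon 5 GAU (Asp): third position 2-fold.
Codon 6 AUU (Ile): third position 3-fold.
Codon 7 CGU (Arg): third position 4-fold.
Four-fold degenerate third positions: 3.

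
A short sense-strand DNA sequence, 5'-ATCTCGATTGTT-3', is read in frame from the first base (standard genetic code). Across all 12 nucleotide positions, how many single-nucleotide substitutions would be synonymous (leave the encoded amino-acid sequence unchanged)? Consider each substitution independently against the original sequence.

Codon 1 (ATC, Ile): 2 synonymous substitutions.
Codon 2 (TCG, Ser): 3 synonymous substitutions.
Codon 3 (ATT, Ile): 2 synonymous substitutions.
Codon 4 (GTT, Val): 3 synonymous substitutions.
Total: 2 + 3 + 2 + 3 = 10.

10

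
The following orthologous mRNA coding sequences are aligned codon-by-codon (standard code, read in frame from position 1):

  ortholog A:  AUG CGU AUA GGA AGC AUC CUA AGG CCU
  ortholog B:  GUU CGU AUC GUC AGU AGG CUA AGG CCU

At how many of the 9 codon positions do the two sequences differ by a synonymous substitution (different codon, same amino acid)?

2

Codon 1: AUG Met / GUU Val — nonsynonymous.
Codon 2: CGU Arg / CGU Arg — identical.
Codon 3: AUA Ile / AUC Ile — synonymous.
Codon 4: GGA Gly / GUC Val — nonsynonymous.
Codon 5: AGC Ser / AGU Ser — synonymous.
Codon 6: AUC Ile / AGG Arg — nonsynonymous.
Codon 7: CUA Leu / CUA Leu — identical.
Codon 8: AGG Arg / AGG Arg — identical.
Codon 9: CCU Pro / CCU Pro — identical.
Synonymous differences: 2.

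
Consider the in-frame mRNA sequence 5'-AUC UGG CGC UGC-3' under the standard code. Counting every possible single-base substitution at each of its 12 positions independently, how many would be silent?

Codon 1 (AUC, Ile): 2 synonymous substitutions.
Codon 2 (UGG, Trp): 0 synonymous substitutions.
Codon 3 (CGC, Arg): 3 synonymous substitutions.
Codon 4 (UGC, Cys): 1 synonymous substitution.
Total: 2 + 0 + 3 + 1 = 6.

6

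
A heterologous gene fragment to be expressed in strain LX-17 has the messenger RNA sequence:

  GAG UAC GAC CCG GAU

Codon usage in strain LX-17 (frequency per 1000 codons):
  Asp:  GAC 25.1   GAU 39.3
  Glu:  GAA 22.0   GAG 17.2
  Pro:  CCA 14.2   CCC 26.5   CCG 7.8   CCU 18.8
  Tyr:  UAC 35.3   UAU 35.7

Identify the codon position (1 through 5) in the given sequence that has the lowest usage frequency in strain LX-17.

Codon 1 GAG (Glu): 17.2 per 1000.
Codon 2 UAC (Tyr): 35.3 per 1000.
Codon 3 GAC (Asp): 25.1 per 1000.
Codon 4 CCG (Pro): 7.8 per 1000.
Codon 5 GAU (Asp): 39.3 per 1000.
Lowest frequency is 7.8 at codon 4.

4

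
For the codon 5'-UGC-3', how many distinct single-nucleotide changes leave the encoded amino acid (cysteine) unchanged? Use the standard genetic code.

1

Position 1: none → 0 synonymous.
Position 2: none → 0 synonymous.
Position 3: UGU → 1 synonymous.
Total: 0 + 0 + 1 = 1.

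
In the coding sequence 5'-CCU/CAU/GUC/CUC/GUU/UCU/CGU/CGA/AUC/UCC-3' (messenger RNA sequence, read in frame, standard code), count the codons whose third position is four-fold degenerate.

8

Codon 1 CCU (Pro): third position 4-fold.
Codon 2 CAU (His): third position 2-fold.
Codon 3 GUC (Val): third position 4-fold.
Codon 4 CUC (Leu): third position 4-fold.
Codon 5 GUU (Val): third position 4-fold.
Codon 6 UCU (Ser): third position 4-fold.
Codon 7 CGU (Arg): third position 4-fold.
Codon 8 CGA (Arg): third position 4-fold.
Codon 9 AUC (Ile): third position 3-fold.
Codon 10 UCC (Ser): third position 4-fold.
Four-fold degenerate third positions: 8.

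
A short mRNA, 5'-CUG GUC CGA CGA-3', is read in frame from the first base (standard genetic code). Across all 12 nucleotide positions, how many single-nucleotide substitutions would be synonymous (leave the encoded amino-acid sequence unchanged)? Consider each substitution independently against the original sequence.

Codon 1 (CUG, Leu): 4 synonymous substitutions.
Codon 2 (GUC, Val): 3 synonymous substitutions.
Codon 3 (CGA, Arg): 4 synonymous substitutions.
Codon 4 (CGA, Arg): 4 synonymous substitutions.
Total: 4 + 3 + 4 + 4 = 15.

15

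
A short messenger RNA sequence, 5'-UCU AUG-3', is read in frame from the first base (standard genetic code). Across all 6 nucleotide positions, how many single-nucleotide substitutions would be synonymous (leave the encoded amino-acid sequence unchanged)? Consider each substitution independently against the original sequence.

Codon 1 (UCU, Ser): 3 synonymous substitutions.
Codon 2 (AUG, Met): 0 synonymous substitutions.
Total: 3 + 0 = 3.

3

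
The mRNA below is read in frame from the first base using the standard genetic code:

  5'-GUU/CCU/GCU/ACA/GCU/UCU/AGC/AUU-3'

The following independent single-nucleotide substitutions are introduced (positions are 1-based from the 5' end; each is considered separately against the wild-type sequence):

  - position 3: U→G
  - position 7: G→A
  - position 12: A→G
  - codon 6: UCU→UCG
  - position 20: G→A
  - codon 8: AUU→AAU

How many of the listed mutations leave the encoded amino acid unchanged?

3

Codon 1: GUU (Val) → GUG (Val) — synonymous.
Codon 3: GCU (Ala) → ACU (Thr) — missense.
Codon 4: ACA (Thr) → ACG (Thr) — synonymous.
Codon 6: UCU (Ser) → UCG (Ser) — synonymous.
Codon 7: AGC (Ser) → AAC (Asn) — missense.
Codon 8: AUU (Ile) → AAU (Asn) — missense.
Synonymous: 3 of 6.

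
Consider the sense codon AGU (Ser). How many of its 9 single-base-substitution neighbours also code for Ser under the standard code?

1

Position 1: none → 0 synonymous.
Position 2: none → 0 synonymous.
Position 3: AGC → 1 synonymous.
Total: 0 + 0 + 1 = 1.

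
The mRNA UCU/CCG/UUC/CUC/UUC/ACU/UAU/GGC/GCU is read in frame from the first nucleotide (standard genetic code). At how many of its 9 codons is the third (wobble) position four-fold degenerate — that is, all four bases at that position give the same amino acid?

Codon 1 UCU (Ser): third position 4-fold.
Codon 2 CCG (Pro): third position 4-fold.
Codon 3 UUC (Phe): third position 2-fold.
Codon 4 CUC (Leu): third position 4-fold.
Codon 5 UUC (Phe): third position 2-fold.
Codon 6 ACU (Thr): third position 4-fold.
Codon 7 UAU (Tyr): third position 2-fold.
Codon 8 GGC (Gly): third position 4-fold.
Codon 9 GCU (Ala): third position 4-fold.
Four-fold degenerate third positions: 6.

6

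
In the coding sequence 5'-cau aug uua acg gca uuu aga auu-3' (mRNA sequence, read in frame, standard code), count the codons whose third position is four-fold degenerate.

2

Codon 1 CAU (His): third position 2-fold.
Codon 2 AUG (Met): third position 1-fold.
Codon 3 UUA (Leu): third position 2-fold.
Codon 4 ACG (Thr): third position 4-fold.
Codon 5 GCA (Ala): third position 4-fold.
Codon 6 UUU (Phe): third position 2-fold.
Codon 7 AGA (Arg): third position 2-fold.
Codon 8 AUU (Ile): third position 3-fold.
Four-fold degenerate third positions: 2.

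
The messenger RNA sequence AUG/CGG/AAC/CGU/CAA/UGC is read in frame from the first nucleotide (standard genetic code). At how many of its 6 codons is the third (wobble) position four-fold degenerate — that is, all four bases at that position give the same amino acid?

2

Codon 1 AUG (Met): third position 1-fold.
Codon 2 CGG (Arg): third position 4-fold.
Codon 3 AAC (Asn): third position 2-fold.
Codon 4 CGU (Arg): third position 4-fold.
Codon 5 CAA (Gln): third position 2-fold.
Codon 6 UGC (Cys): third position 2-fold.
Four-fold degenerate third positions: 2.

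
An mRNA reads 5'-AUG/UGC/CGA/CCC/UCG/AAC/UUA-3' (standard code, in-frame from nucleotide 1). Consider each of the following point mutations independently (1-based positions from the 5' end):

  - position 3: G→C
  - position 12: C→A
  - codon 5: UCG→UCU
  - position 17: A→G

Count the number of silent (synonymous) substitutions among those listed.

Codon 1: AUG (Met) → AUC (Ile) — missense.
Codon 4: CCC (Pro) → CCA (Pro) — synonymous.
Codon 5: UCG (Ser) → UCU (Ser) — synonymous.
Codon 6: AAC (Asn) → AGC (Ser) — missense.
Synonymous: 2 of 4.

2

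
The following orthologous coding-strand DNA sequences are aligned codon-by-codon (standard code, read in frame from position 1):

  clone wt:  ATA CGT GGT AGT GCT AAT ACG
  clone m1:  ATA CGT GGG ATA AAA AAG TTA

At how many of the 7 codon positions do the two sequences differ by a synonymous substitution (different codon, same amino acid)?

1

Codon 1: ATA Ile / ATA Ile — identical.
Codon 2: CGT Arg / CGT Arg — identical.
Codon 3: GGT Gly / GGG Gly — synonymous.
Codon 4: AGT Ser / ATA Ile — nonsynonymous.
Codon 5: GCT Ala / AAA Lys — nonsynonymous.
Codon 6: AAT Asn / AAG Lys — nonsynonymous.
Codon 7: ACG Thr / TTA Leu — nonsynonymous.
Synonymous differences: 1.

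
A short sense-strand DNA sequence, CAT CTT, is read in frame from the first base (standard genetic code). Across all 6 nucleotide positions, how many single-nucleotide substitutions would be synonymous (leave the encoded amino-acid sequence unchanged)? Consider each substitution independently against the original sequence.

Codon 1 (CAT, His): 1 synonymous substitution.
Codon 2 (CTT, Leu): 3 synonymous substitutions.
Total: 1 + 3 = 4.

4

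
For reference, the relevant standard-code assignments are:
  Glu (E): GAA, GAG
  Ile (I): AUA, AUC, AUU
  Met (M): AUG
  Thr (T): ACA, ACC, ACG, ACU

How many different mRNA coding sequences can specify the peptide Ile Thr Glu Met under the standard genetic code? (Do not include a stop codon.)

24

Ile: 3 codons.
Thr: 4 codons.
Glu: 2 codons.
Met: 1 codon.
3 × 4 × 2 × 1 = 24.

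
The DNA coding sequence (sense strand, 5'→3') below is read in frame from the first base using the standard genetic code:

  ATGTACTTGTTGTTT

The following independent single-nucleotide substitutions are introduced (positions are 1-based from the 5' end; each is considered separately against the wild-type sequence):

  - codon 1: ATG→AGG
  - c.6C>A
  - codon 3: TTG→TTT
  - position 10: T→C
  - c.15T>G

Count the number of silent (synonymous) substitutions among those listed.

Codon 1: ATG (Met) → AGG (Arg) — missense.
Codon 2: TAC (Tyr) → TAA (Stop) — nonsense.
Codon 3: TTG (Leu) → TTT (Phe) — missense.
Codon 4: TTG (Leu) → CTG (Leu) — synonymous.
Codon 5: TTT (Phe) → TTG (Leu) — missense.
Synonymous: 1 of 5.

1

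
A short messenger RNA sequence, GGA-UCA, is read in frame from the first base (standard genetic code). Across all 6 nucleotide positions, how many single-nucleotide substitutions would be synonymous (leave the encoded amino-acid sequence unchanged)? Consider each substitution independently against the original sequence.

6

Codon 1 (GGA, Gly): 3 synonymous substitutions.
Codon 2 (UCA, Ser): 3 synonymous substitutions.
Total: 3 + 3 = 6.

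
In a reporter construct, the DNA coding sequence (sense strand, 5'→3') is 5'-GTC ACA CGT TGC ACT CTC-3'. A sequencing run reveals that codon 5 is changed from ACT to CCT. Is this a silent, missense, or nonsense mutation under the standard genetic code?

Position 13 falls in codon 5: ACT → Thr.
After the substitution the codon is CCT → Pro.
Thr ≠ Pro, so this is a missense mutation.

missense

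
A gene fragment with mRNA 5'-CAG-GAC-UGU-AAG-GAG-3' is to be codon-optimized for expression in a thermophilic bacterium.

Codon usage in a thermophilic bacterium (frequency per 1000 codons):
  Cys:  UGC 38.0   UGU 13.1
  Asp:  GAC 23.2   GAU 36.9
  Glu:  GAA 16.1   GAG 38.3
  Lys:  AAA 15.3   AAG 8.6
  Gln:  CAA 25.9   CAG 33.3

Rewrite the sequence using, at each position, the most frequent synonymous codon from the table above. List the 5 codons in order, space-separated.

Codon 1 (Gln): best is CAG at 33.3.
Codon 2 (Asp): best is GAU at 36.9.
Codon 3 (Cys): best is UGC at 38.0.
Codon 4 (Lys): best is AAA at 15.3.
Codon 5 (Glu): best is GAG at 38.3.

CAG GAU UGC AAA GAG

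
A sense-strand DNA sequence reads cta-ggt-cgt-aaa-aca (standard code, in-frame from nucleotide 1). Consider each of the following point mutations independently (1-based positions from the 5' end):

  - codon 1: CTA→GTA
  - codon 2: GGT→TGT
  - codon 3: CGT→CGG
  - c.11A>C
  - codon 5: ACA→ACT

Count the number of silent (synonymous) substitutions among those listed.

Codon 1: CTA (Leu) → GTA (Val) — missense.
Codon 2: GGT (Gly) → TGT (Cys) — missense.
Codon 3: CGT (Arg) → CGG (Arg) — synonymous.
Codon 4: AAA (Lys) → ACA (Thr) — missense.
Codon 5: ACA (Thr) → ACT (Thr) — synonymous.
Synonymous: 2 of 5.

2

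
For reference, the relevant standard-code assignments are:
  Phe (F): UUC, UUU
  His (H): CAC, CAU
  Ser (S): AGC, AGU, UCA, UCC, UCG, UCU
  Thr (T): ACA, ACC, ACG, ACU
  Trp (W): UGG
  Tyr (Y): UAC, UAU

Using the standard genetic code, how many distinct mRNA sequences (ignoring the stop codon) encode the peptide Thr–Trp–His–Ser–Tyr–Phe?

Thr: 4 codons.
Trp: 1 codon.
His: 2 codons.
Ser: 6 codons.
Tyr: 2 codons.
Phe: 2 codons.
4 × 1 × 2 × 6 × 2 × 2 = 192.

192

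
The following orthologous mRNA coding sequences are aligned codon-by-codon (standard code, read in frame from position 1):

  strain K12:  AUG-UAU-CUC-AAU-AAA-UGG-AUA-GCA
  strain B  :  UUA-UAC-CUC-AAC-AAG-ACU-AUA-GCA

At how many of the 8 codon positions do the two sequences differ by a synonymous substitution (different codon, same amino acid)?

3

Codon 1: AUG Met / UUA Leu — nonsynonymous.
Codon 2: UAU Tyr / UAC Tyr — synonymous.
Codon 3: CUC Leu / CUC Leu — identical.
Codon 4: AAU Asn / AAC Asn — synonymous.
Codon 5: AAA Lys / AAG Lys — synonymous.
Codon 6: UGG Trp / ACU Thr — nonsynonymous.
Codon 7: AUA Ile / AUA Ile — identical.
Codon 8: GCA Ala / GCA Ala — identical.
Synonymous differences: 3.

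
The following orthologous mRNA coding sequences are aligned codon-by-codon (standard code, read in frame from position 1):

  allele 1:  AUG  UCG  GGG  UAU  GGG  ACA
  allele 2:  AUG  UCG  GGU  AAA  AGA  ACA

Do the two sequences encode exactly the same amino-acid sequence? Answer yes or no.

Codon 1: AUG Met / AUG Met — identical.
Codon 2: UCG Ser / UCG Ser — identical.
Codon 3: GGG Gly / GGU Gly — synonymous.
Codon 4: UAU Tyr / AAA Lys — nonsynonymous.
Codon 5: GGG Gly / AGA Arg — nonsynonymous.
Codon 6: ACA Thr / ACA Thr — identical.
Nonsynonymous differences: 2 → different protein.

no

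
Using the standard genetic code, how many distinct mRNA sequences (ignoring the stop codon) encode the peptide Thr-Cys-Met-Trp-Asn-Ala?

64

Thr: 4 codons.
Cys: 2 codons.
Met: 1 codon.
Trp: 1 codon.
Asn: 2 codons.
Ala: 4 codons.
4 × 2 × 1 × 1 × 2 × 4 = 64.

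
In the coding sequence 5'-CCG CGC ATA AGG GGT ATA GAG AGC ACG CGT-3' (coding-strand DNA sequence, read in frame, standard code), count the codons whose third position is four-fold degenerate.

Codon 1 CCG (Pro): third position 4-fold.
Codon 2 CGC (Arg): third position 4-fold.
Codon 3 ATA (Ile): third position 3-fold.
Codon 4 AGG (Arg): third position 2-fold.
Codon 5 GGT (Gly): third position 4-fold.
Codon 6 ATA (Ile): third position 3-fold.
Codon 7 GAG (Glu): third position 2-fold.
Codon 8 AGC (Ser): third position 2-fold.
Codon 9 ACG (Thr): third position 4-fold.
Codon 10 CGT (Arg): third position 4-fold.
Four-fold degenerate third positions: 5.

5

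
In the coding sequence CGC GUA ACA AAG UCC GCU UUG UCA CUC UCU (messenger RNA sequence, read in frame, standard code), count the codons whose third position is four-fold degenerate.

8

Codon 1 CGC (Arg): third position 4-fold.
Codon 2 GUA (Val): third position 4-fold.
Codon 3 ACA (Thr): third position 4-fold.
Codon 4 AAG (Lys): third position 2-fold.
Codon 5 UCC (Ser): third position 4-fold.
Codon 6 GCU (Ala): third position 4-fold.
Codon 7 UUG (Leu): third position 2-fold.
Codon 8 UCA (Ser): third position 4-fold.
Codon 9 CUC (Leu): third position 4-fold.
Codon 10 UCU (Ser): third position 4-fold.
Four-fold degenerate third positions: 8.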